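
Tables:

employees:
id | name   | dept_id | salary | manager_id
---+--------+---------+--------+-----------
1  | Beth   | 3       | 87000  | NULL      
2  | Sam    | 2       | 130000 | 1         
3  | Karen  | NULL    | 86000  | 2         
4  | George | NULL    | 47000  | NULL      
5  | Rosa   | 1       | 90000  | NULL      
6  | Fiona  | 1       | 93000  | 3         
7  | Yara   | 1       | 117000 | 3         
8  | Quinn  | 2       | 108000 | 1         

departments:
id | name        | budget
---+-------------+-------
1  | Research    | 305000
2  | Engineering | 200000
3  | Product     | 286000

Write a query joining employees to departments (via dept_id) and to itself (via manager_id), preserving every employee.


Two LEFT JOINs from the same base table employees: one to departments via dept_id, one to employees itself via manager_id. Both are LEFT so every employee is preserved.
Match against departments:
  - employee 1 (Beth): dept_id=3 -> matches Product
  - employee 2 (Sam): dept_id=2 -> matches Engineering
  - employee 3 (Karen): dept_id=NULL, no match -> kept with NULL
  - employee 4 (George): dept_id=NULL, no match -> kept with NULL
  - employee 5 (Rosa): dept_id=1 -> matches Research
  - employee 6 (Fiona): dept_id=1 -> matches Research
  - employee 7 (Yara): dept_id=1 -> matches Research
  - employee 8 (Quinn): dept_id=2 -> matches Engineering
Match against employees (self):
  - employee 1 (Beth): manager_id=NULL -> NULL
  - employee 2 (Sam): manager_id=1 -> Beth
  - employee 3 (Karen): manager_id=2 -> Sam
  - employee 4 (George): manager_id=NULL -> NULL
  - employee 5 (Rosa): manager_id=NULL -> NULL
  - employee 6 (Fiona): manager_id=3 -> Karen
  - employee 7 (Yara): manager_id=3 -> Karen
  - employee 8 (Quinn): manager_id=1 -> Beth

SQL:
SELECT a.name, b.name AS department, c.name AS manager
FROM employees a
LEFT JOIN departments b ON a.dept_id = b.id
LEFT JOIN employees c ON a.manager_id = c.id

Result:
name   | department  | manager
-------+-------------+--------
Beth   | Product     | NULL   
Sam    | Engineering | Beth   
Karen  | NULL        | Sam    
George | NULL        | NULL   
Rosa   | Research    | NULL   
Fiona  | Research    | Karen  
Yara   | Research    | Karen  
Quinn  | Engineering | Beth   


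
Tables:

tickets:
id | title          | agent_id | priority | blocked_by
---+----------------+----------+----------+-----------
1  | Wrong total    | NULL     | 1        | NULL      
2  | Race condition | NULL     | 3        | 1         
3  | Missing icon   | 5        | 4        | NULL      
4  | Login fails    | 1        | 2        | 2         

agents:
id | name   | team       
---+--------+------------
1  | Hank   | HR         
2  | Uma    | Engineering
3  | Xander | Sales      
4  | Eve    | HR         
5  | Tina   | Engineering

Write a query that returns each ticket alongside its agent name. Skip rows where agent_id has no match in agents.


INNER JOIN keeps only tickets rows whose agent_id matches an id in agents. Walk through each ticket:
  - ticket 1 (Wrong total): agent_id=NULL, no match -> dropped
  - ticket 2 (Race condition): agent_id=NULL, no match -> dropped
  - ticket 3 (Missing icon): agent_id=5 -> matches Tina
  - ticket 4 (Login fails): agent_id=1 -> matches Hank
So 2 of 4 rows are dropped.

SQL:
SELECT a.title, b.name AS agent
FROM tickets a
INNER JOIN agents b ON a.agent_id = b.id

Result:
title        | agent
-------------+------
Missing icon | Tina 
Login fails  | Hank 


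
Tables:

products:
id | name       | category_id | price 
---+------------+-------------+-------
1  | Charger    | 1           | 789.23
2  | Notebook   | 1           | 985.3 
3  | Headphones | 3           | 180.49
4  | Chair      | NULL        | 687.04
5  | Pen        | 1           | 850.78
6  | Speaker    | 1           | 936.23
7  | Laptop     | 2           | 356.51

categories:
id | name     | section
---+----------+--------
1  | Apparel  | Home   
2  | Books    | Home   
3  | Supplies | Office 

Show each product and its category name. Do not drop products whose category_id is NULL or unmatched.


LEFT JOIN keeps every row from products (the left table); where category_id has no match in categories, the category columns become NULL. Walk through each product:
  - product 1 (Charger): category_id=1 -> matches Apparel
  - product 2 (Notebook): category_id=1 -> matches Apparel
  - product 3 (Headphones): category_id=3 -> matches Supplies
  - product 4 (Chair): category_id=NULL, no match -> kept with NULL
  - product 5 (Pen): category_id=1 -> matches Apparel
  - product 6 (Speaker): category_id=1 -> matches Apparel
  - product 7 (Laptop): category_id=2 -> matches Books
All 7 rows appear; 1 has NULL category.

SQL:
SELECT a.name, b.name AS category
FROM products a
LEFT JOIN categories b ON a.category_id = b.id

Result:
name       | category
-----------+---------
Charger    | Apparel 
Notebook   | Apparel 
Headphones | Supplies
Chair      | NULL    
Pen        | Apparel 
Speaker    | Apparel 
Laptop     | Books   


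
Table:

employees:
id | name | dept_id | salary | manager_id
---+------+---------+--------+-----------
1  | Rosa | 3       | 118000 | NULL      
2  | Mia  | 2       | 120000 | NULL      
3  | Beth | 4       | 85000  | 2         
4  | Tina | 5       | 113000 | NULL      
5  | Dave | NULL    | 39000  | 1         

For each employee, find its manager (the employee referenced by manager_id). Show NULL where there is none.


This is a self-join: employees is joined to a second copy of itself, matching each row's manager_id to another row's id. Use LEFT JOIN so rows with manager_id=NULL are kept.
  - employee 1 (Rosa): manager_id=NULL -> NULL
  - employee 2 (Mia): manager_id=NULL -> NULL
  - employee 3 (Beth): manager_id=2 -> Mia
  - employee 4 (Tina): manager_id=NULL -> NULL
  - employee 5 (Dave): manager_id=1 -> Rosa

SQL:
SELECT a.name AS item, b.name AS manager
FROM employees a
LEFT JOIN employees b ON a.manager_id = b.id

Result:
item | manager
-----+--------
Rosa | NULL   
Mia  | NULL   
Beth | Mia    
Tina | NULL   
Dave | Rosa   


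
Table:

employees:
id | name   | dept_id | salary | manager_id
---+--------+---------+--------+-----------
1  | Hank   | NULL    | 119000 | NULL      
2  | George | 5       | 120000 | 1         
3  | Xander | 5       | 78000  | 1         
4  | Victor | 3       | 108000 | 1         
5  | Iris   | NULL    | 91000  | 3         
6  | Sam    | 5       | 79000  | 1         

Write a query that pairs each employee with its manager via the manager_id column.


This is a self-join: employees is joined to a second copy of itself, matching each row's manager_id to another row's id. Use LEFT JOIN so rows with manager_id=NULL are kept.
  - employee 1 (Hank): manager_id=NULL -> NULL
  - employee 2 (George): manager_id=1 -> Hank
  - employee 3 (Xander): manager_id=1 -> Hank
  - employee 4 (Victor): manager_id=1 -> Hank
  - employee 5 (Iris): manager_id=3 -> Xander
  - employee 6 (Sam): manager_id=1 -> Hank

SQL:
SELECT a.name AS item, b.name AS manager
FROM employees a
LEFT JOIN employees b ON a.manager_id = b.id

Result:
item   | manager
-------+--------
Hank   | NULL   
George | Hank   
Xander | Hank   
Victor | Hank   
Iris   | Xander 
Sam    | Hank   


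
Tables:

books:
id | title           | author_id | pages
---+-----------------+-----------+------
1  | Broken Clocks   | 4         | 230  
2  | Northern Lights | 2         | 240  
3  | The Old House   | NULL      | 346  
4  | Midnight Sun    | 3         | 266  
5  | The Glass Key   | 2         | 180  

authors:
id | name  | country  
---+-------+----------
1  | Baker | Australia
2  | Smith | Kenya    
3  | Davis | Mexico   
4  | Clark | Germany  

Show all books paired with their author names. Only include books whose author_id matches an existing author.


INNER JOIN keeps only books rows whose author_id matches an id in authors. Walk through each book:
  - book 1 (Broken Clocks): author_id=4 -> matches Clark
  - book 2 (Northern Lights): author_id=2 -> matches Smith
  - book 3 (The Old House): author_id=NULL, no match -> dropped
  - book 4 (Midnight Sun): author_id=3 -> matches Davis
  - book 5 (The Glass Key): author_id=2 -> matches Smith
So 1 of 5 rows is dropped.

SQL:
SELECT a.title, b.name AS author
FROM books a
INNER JOIN authors b ON a.author_id = b.id

Result:
title           | author
----------------+-------
Broken Clocks   | Clark 
Northern Lights | Smith 
Midnight Sun    | Davis 
The Glass Key   | Smith 


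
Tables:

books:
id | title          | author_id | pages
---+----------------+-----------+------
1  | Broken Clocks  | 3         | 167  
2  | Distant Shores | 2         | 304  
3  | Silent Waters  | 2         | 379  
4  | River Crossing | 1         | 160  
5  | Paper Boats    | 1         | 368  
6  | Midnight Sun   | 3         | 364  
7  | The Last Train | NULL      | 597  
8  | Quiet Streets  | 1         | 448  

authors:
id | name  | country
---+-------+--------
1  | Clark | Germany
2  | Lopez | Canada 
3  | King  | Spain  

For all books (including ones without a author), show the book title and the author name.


LEFT JOIN keeps every row from books (the left table); where author_id has no match in authors, the author columns become NULL. Walk through each book:
  - book 1 (Broken Clocks): author_id=3 -> matches King
  - book 2 (Distant Shores): author_id=2 -> matches Lopez
  - book 3 (Silent Waters): author_id=2 -> matches Lopez
  - book 4 (River Crossing): author_id=1 -> matches Clark
  - book 5 (Paper Boats): author_id=1 -> matches Clark
  - book 6 (Midnight Sun): author_id=3 -> matches King
  - book 7 (The Last Train): author_id=NULL, no match -> kept with NULL
  - book 8 (Quiet Streets): author_id=1 -> matches Clark
All 8 rows appear; 1 has NULL author.

SQL:
SELECT a.title, b.name AS author
FROM books a
LEFT JOIN authors b ON a.author_id = b.id

Result:
title          | author
---------------+-------
Broken Clocks  | King  
Distant Shores | Lopez 
Silent Waters  | Lopez 
River Crossing | Clark 
Paper Boats    | Clark 
Midnight Sun   | King  
The Last Train | NULL  
Quiet Streets  | Clark 


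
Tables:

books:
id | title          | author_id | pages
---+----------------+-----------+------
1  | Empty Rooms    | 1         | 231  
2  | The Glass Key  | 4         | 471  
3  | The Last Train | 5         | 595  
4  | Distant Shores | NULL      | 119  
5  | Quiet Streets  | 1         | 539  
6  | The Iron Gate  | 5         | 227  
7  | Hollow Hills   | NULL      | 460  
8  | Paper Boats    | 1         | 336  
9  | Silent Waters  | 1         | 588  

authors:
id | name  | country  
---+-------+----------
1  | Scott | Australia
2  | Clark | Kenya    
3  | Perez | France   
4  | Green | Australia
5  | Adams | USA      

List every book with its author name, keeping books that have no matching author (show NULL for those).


LEFT JOIN keeps every row from books (the left table); where author_id has no match in authors, the author columns become NULL. Walk through each book:
  - book 1 (Empty Rooms): author_id=1 -> matches Scott
  - book 2 (The Glass Key): author_id=4 -> matches Green
  - book 3 (The Last Train): author_id=5 -> matches Adams
  - book 4 (Distant Shores): author_id=NULL, no match -> kept with NULL
  - book 5 (Quiet Streets): author_id=1 -> matches Scott
  - book 6 (The Iron Gate): author_id=5 -> matches Adams
  - book 7 (Hollow Hills): author_id=NULL, no match -> kept with NULL
  - book 8 (Paper Boats): author_id=1 -> matches Scott
  - book 9 (Silent Waters): author_id=1 -> matches Scott
All 9 rows appear; 2 have NULL author.

SQL:
SELECT a.title, b.name AS author
FROM books a
LEFT JOIN authors b ON a.author_id = b.id

Result:
title          | author
---------------+-------
Empty Rooms    | Scott 
The Glass Key  | Green 
The Last Train | Adams 
Distant Shores | NULL  
Quiet Streets  | Scott 
The Iron Gate  | Adams 
Hollow Hills   | NULL  
Paper Boats    | Scott 
Silent Waters  | Scott 


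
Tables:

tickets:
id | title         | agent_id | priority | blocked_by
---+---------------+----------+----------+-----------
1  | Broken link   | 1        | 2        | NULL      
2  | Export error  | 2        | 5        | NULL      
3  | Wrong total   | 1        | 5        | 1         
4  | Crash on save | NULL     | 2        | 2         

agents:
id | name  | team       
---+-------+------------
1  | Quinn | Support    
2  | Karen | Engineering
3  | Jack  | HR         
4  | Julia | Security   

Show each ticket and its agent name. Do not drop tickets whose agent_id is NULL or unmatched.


LEFT JOIN keeps every row from tickets (the left table); where agent_id has no match in agents, the agent columns become NULL. Walk through each ticket:
  - ticket 1 (Broken link): agent_id=1 -> matches Quinn
  - ticket 2 (Export error): agent_id=2 -> matches Karen
  - ticket 3 (Wrong total): agent_id=1 -> matches Quinn
  - ticket 4 (Crash on save): agent_id=NULL, no match -> kept with NULL
All 4 rows appear; 1 has NULL agent.

SQL:
SELECT a.title, b.name AS agent
FROM tickets a
LEFT JOIN agents b ON a.agent_id = b.id

Result:
title         | agent
--------------+------
Broken link   | Quinn
Export error  | Karen
Wrong total   | Quinn
Crash on save | NULL 


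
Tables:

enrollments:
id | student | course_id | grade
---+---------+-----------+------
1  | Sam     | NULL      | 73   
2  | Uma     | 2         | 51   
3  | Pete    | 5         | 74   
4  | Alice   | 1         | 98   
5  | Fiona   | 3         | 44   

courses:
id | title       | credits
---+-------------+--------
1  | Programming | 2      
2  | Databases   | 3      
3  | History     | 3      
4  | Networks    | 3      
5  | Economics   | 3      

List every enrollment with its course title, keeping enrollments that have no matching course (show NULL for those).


LEFT JOIN keeps every row from enrollments (the left table); where course_id has no match in courses, the course columns become NULL. Walk through each enrollment:
  - enrollment 1 (Sam): course_id=NULL, no match -> kept with NULL
  - enrollment 2 (Uma): course_id=2 -> matches Databases
  - enrollment 3 (Pete): course_id=5 -> matches Economics
  - enrollment 4 (Alice): course_id=1 -> matches Programming
  - enrollment 5 (Fiona): course_id=3 -> matches History
All 5 rows appear; 1 has NULL course.

SQL:
SELECT a.student, b.title AS course
FROM enrollments a
LEFT JOIN courses b ON a.course_id = b.id

Result:
student | course     
--------+------------
Sam     | NULL       
Uma     | Databases  
Pete    | Economics  
Alice   | Programming
Fiona   | History    


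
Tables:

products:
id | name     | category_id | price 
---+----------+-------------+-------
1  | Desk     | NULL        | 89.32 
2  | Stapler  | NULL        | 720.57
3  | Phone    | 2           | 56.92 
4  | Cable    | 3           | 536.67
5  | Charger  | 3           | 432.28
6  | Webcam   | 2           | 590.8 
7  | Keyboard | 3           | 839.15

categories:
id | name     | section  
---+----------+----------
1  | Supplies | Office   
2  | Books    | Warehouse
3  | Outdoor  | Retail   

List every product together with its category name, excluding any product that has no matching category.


INNER JOIN keeps only products rows whose category_id matches an id in categories. Walk through each product:
  - product 1 (Desk): category_id=NULL, no match -> dropped
  - product 2 (Stapler): category_id=NULL, no match -> dropped
  - product 3 (Phone): category_id=2 -> matches Books
  - product 4 (Cable): category_id=3 -> matches Outdoor
  - product 5 (Charger): category_id=3 -> matches Outdoor
  - product 6 (Webcam): category_id=2 -> matches Books
  - product 7 (Keyboard): category_id=3 -> matches Outdoor
So 2 of 7 rows are dropped.

SQL:
SELECT a.name, b.name AS category
FROM products a
INNER JOIN categories b ON a.category_id = b.id

Result:
name     | category
---------+---------
Phone    | Books   
Cable    | Outdoor 
Charger  | Outdoor 
Webcam   | Books   
Keyboard | Outdoor 


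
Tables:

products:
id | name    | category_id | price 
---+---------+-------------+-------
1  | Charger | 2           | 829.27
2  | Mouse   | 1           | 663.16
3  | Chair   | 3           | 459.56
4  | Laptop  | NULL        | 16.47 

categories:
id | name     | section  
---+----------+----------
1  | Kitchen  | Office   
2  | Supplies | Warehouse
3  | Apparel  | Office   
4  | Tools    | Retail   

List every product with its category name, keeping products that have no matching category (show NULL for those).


LEFT JOIN keeps every row from products (the left table); where category_id has no match in categories, the category columns become NULL. Walk through each product:
  - product 1 (Charger): category_id=2 -> matches Supplies
  - product 2 (Mouse): category_id=1 -> matches Kitchen
  - product 3 (Chair): category_id=3 -> matches Apparel
  - product 4 (Laptop): category_id=NULL, no match -> kept with NULL
All 4 rows appear; 1 has NULL category.

SQL:
SELECT a.name, b.name AS category
FROM products a
LEFT JOIN categories b ON a.category_id = b.id

Result:
name    | category
--------+---------
Charger | Supplies
Mouse   | Kitchen 
Chair   | Apparel 
Laptop  | NULL    


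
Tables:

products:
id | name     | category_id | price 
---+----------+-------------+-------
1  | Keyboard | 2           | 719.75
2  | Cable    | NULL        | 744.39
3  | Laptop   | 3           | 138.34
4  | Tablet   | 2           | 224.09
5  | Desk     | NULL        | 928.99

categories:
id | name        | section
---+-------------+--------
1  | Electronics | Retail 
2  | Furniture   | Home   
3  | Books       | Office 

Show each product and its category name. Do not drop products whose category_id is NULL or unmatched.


LEFT JOIN keeps every row from products (the left table); where category_id has no match in categories, the category columns become NULL. Walk through each product:
  - product 1 (Keyboard): category_id=2 -> matches Furniture
  - product 2 (Cable): category_id=NULL, no match -> kept with NULL
  - product 3 (Laptop): category_id=3 -> matches Books
  - product 4 (Tablet): category_id=2 -> matches Furniture
  - product 5 (Desk): category_id=NULL, no match -> kept with NULL
All 5 rows appear; 2 have NULL category.

SQL:
SELECT a.name, b.name AS category
FROM products a
LEFT JOIN categories b ON a.category_id = b.id

Result:
name     | category 
---------+----------
Keyboard | Furniture
Cable    | NULL     
Laptop   | Books    
Tablet   | Furniture
Desk     | NULL     


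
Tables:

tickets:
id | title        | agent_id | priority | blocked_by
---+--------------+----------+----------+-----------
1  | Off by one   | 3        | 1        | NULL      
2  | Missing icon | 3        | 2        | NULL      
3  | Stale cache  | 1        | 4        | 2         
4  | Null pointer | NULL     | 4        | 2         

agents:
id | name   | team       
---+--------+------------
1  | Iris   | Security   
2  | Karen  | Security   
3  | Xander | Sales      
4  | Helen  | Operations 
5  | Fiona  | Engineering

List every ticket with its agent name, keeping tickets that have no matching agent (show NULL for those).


LEFT JOIN keeps every row from tickets (the left table); where agent_id has no match in agents, the agent columns become NULL. Walk through each ticket:
  - ticket 1 (Off by one): agent_id=3 -> matches Xander
  - ticket 2 (Missing icon): agent_id=3 -> matches Xander
  - ticket 3 (Stale cache): agent_id=1 -> matches Iris
  - ticket 4 (Null pointer): agent_id=NULL, no match -> kept with NULL
All 4 rows appear; 1 has NULL agent.

SQL:
SELECT a.title, b.name AS agent
FROM tickets a
LEFT JOIN agents b ON a.agent_id = b.id

Result:
title        | agent 
-------------+-------
Off by one   | Xander
Missing icon | Xander
Stale cache  | Iris  
Null pointer | NULL  


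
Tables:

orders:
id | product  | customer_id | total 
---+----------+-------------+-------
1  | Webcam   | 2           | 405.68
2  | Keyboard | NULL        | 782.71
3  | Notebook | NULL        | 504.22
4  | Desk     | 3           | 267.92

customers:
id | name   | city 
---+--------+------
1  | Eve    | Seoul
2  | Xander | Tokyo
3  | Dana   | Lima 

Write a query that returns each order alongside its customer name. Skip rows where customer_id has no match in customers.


INNER JOIN keeps only orders rows whose customer_id matches an id in customers. Walk through each order:
  - order 1 (Webcam): customer_id=2 -> matches Xander
  - order 2 (Keyboard): customer_id=NULL, no match -> dropped
  - order 3 (Notebook): customer_id=NULL, no match -> dropped
  - order 4 (Desk): customer_id=3 -> matches Dana
So 2 of 4 rows are dropped.

SQL:
SELECT a.product, b.name AS customer
FROM orders a
INNER JOIN customers b ON a.customer_id = b.id

Result:
product | customer
--------+---------
Webcam  | Xander  
Desk    | Dana    


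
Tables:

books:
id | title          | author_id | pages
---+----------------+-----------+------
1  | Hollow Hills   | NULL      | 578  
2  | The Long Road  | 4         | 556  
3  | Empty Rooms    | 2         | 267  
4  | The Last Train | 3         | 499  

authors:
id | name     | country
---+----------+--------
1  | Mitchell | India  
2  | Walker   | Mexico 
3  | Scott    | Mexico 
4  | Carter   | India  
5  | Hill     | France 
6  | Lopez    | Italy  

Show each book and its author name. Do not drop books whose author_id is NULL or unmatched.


LEFT JOIN keeps every row from books (the left table); where author_id has no match in authors, the author columns become NULL. Walk through each book:
  - book 1 (Hollow Hills): author_id=NULL, no match -> kept with NULL
  - book 2 (The Long Road): author_id=4 -> matches Carter
  - book 3 (Empty Rooms): author_id=2 -> matches Walker
  - book 4 (The Last Train): author_id=3 -> matches Scott
All 4 rows appear; 1 has NULL author.

SQL:
SELECT a.title, b.name AS author
FROM books a
LEFT JOIN authors b ON a.author_id = b.id

Result:
title          | author
---------------+-------
Hollow Hills   | NULL  
The Long Road  | Carter
Empty Rooms    | Walker
The Last Train | Scott 


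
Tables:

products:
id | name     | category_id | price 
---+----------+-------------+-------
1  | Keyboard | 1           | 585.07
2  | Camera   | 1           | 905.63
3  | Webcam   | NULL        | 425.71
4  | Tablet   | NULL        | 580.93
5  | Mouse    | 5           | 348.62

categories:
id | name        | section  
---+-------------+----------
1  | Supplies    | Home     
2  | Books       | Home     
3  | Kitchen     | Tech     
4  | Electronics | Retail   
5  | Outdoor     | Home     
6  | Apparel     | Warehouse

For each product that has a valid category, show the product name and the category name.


INNER JOIN keeps only products rows whose category_id matches an id in categories. Walk through each product:
  - product 1 (Keyboard): category_id=1 -> matches Supplies
  - product 2 (Camera): category_id=1 -> matches Supplies
  - product 3 (Webcam): category_id=NULL, no match -> dropped
  - product 4 (Tablet): category_id=NULL, no match -> dropped
  - product 5 (Mouse): category_id=5 -> matches Outdoor
So 2 of 5 rows are dropped.

SQL:
SELECT a.name, b.name AS category
FROM products a
INNER JOIN categories b ON a.category_id = b.id

Result:
name     | category
---------+---------
Keyboard | Supplies
Camera   | Supplies
Mouse    | Outdoor 


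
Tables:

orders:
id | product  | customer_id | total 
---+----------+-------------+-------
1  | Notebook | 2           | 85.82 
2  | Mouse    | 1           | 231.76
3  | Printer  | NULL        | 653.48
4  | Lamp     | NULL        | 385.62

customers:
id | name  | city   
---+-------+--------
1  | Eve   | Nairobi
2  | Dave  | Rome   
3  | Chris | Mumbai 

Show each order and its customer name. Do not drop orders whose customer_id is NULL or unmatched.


LEFT JOIN keeps every row from orders (the left table); where customer_id has no match in customers, the customer columns become NULL. Walk through each order:
  - order 1 (Notebook): customer_id=2 -> matches Dave
  - order 2 (Mouse): customer_id=1 -> matches Eve
  - order 3 (Printer): customer_id=NULL, no match -> kept with NULL
  - order 4 (Lamp): customer_id=NULL, no match -> kept with NULL
All 4 rows appear; 2 have NULL customer.

SQL:
SELECT a.product, b.name AS customer
FROM orders a
LEFT JOIN customers b ON a.customer_id = b.id

Result:
product  | customer
---------+---------
Notebook | Dave    
Mouse    | Eve     
Printer  | NULL    
Lamp     | NULL    


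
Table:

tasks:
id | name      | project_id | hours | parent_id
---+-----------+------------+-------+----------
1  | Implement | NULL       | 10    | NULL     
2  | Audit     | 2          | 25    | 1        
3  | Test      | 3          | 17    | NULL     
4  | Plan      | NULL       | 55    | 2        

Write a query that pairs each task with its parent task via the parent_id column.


This is a self-join: tasks is joined to a second copy of itself, matching each row's parent_id to another row's id. Use LEFT JOIN so rows with parent_id=NULL are kept.
  - task 1 (Implement): parent_id=NULL -> NULL
  - task 2 (Audit): parent_id=1 -> Implement
  - task 3 (Test): parent_id=NULL -> NULL
  - task 4 (Plan): parent_id=2 -> Audit

SQL:
SELECT a.name AS item, b.name AS parent
FROM tasks a
LEFT JOIN tasks b ON a.parent_id = b.id

Result:
item      | parent   
----------+----------
Implement | NULL     
Audit     | Implement
Test      | NULL     
Plan      | Audit    


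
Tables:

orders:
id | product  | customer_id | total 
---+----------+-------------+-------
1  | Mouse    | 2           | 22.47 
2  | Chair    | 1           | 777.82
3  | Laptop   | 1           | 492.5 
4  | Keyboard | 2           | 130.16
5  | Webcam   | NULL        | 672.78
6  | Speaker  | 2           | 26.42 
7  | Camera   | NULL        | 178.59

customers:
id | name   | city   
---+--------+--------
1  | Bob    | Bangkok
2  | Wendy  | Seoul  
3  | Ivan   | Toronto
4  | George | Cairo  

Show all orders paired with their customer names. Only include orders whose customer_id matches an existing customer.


INNER JOIN keeps only orders rows whose customer_id matches an id in customers. Walk through each order:
  - order 1 (Mouse): customer_id=2 -> matches Wendy
  - order 2 (Chair): customer_id=1 -> matches Bob
  - order 3 (Laptop): customer_id=1 -> matches Bob
  - order 4 (Keyboard): customer_id=2 -> matches Wendy
  - order 5 (Webcam): customer_id=NULL, no match -> dropped
  - order 6 (Speaker): customer_id=2 -> matches Wendy
  - order 7 (Camera): customer_id=NULL, no match -> dropped
So 2 of 7 rows are dropped.

SQL:
SELECT a.product, b.name AS customer
FROM orders a
INNER JOIN customers b ON a.customer_id = b.id

Result:
product  | customer
---------+---------
Mouse    | Wendy   
Chair    | Bob     
Laptop   | Bob     
Keyboard | Wendy   
Speaker  | Wendy   


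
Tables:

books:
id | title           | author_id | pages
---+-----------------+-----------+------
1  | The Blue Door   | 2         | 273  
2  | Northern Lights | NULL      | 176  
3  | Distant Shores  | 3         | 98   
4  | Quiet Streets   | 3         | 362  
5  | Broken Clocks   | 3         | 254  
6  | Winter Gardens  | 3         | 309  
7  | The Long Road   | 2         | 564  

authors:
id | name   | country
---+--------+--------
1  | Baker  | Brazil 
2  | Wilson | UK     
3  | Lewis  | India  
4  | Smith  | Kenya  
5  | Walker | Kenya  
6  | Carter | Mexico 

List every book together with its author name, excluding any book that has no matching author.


INNER JOIN keeps only books rows whose author_id matches an id in authors. Walk through each book:
  - book 1 (The Blue Door): author_id=2 -> matches Wilson
  - book 2 (Northern Lights): author_id=NULL, no match -> dropped
  - book 3 (Distant Shores): author_id=3 -> matches Lewis
  - book 4 (Quiet Streets): author_id=3 -> matches Lewis
  - book 5 (Broken Clocks): author_id=3 -> matches Lewis
  - book 6 (Winter Gardens): author_id=3 -> matches Lewis
  - book 7 (The Long Road): author_id=2 -> matches Wilson
So 1 of 7 rows is dropped.

SQL:
SELECT a.title, b.name AS author
FROM books a
INNER JOIN authors b ON a.author_id = b.id

Result:
title          | author
---------------+-------
The Blue Door  | Wilson
Distant Shores | Lewis 
Quiet Streets  | Lewis 
Broken Clocks  | Lewis 
Winter Gardens | Lewis 
The Long Road  | Wilson


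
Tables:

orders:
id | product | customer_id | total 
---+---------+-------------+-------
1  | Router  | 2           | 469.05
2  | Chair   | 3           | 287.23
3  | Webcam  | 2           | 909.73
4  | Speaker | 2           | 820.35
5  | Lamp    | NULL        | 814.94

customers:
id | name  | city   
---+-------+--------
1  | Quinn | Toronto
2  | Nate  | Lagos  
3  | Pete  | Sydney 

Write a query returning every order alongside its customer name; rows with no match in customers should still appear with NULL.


LEFT JOIN keeps every row from orders (the left table); where customer_id has no match in customers, the customer columns become NULL. Walk through each order:
  - order 1 (Router): customer_id=2 -> matches Nate
  - order 2 (Chair): customer_id=3 -> matches Pete
  - order 3 (Webcam): customer_id=2 -> matches Nate
  - order 4 (Speaker): customer_id=2 -> matches Nate
  - order 5 (Lamp): customer_id=NULL, no match -> kept with NULL
All 5 rows appear; 1 has NULL customer.

SQL:
SELECT a.product, b.name AS customer
FROM orders a
LEFT JOIN customers b ON a.customer_id = b.id

Result:
product | customer
--------+---------
Router  | Nate    
Chair   | Pete    
Webcam  | Nate    
Speaker | Nate    
Lamp    | NULL    


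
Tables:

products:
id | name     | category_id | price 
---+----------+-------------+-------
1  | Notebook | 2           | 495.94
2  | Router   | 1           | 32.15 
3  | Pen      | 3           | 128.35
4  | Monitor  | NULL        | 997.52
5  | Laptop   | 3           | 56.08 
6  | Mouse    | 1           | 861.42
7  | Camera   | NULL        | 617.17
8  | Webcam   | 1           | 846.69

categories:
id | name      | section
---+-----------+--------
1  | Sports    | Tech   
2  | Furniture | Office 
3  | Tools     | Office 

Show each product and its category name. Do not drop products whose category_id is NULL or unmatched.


LEFT JOIN keeps every row from products (the left table); where category_id has no match in categories, the category columns become NULL. Walk through each product:
  - product 1 (Notebook): category_id=2 -> matches Furniture
  - product 2 (Router): category_id=1 -> matches Sports
  - product 3 (Pen): category_id=3 -> matches Tools
  - product 4 (Monitor): category_id=NULL, no match -> kept with NULL
  - product 5 (Laptop): category_id=3 -> matches Tools
  - product 6 (Mouse): category_id=1 -> matches Sports
  - product 7 (Camera): category_id=NULL, no match -> kept with NULL
  - product 8 (Webcam): category_id=1 -> matches Sports
All 8 rows appear; 2 have NULL category.

SQL:
SELECT a.name, b.name AS category
FROM products a
LEFT JOIN categories b ON a.category_id = b.id

Result:
name     | category 
---------+----------
Notebook | Furniture
Router   | Sports   
Pen      | Tools    
Monitor  | NULL     
Laptop   | Tools    
Mouse    | Sports   
Camera   | NULL     
Webcam   | Sports   


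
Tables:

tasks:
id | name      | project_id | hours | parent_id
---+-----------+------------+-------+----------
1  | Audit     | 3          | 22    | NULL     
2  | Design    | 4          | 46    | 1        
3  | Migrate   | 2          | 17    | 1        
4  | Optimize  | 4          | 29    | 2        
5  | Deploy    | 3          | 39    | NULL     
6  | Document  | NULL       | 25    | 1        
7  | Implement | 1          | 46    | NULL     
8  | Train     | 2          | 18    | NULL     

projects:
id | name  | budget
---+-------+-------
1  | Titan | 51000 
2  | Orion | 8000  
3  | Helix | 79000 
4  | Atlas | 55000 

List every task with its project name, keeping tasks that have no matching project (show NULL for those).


LEFT JOIN keeps every row from tasks (the left table); where project_id has no match in projects, the project columns become NULL. Walk through each task:
  - task 1 (Audit): project_id=3 -> matches Helix
  - task 2 (Design): project_id=4 -> matches Atlas
  - task 3 (Migrate): project_id=2 -> matches Orion
  - task 4 (Optimize): project_id=4 -> matches Atlas
  - task 5 (Deploy): project_id=3 -> matches Helix
  - task 6 (Document): project_id=NULL, no match -> kept with NULL
  - task 7 (Implement): project_id=1 -> matches Titan
  - task 8 (Train): project_id=2 -> matches Orion
All 8 rows appear; 1 has NULL project.

SQL:
SELECT a.name, b.name AS project
FROM tasks a
LEFT JOIN projects b ON a.project_id = b.id

Result:
name      | project
----------+--------
Audit     | Helix  
Design    | Atlas  
Migrate   | Orion  
Optimize  | Atlas  
Deploy    | Helix  
Document  | NULL   
Implement | Titan  
Train     | Orion  


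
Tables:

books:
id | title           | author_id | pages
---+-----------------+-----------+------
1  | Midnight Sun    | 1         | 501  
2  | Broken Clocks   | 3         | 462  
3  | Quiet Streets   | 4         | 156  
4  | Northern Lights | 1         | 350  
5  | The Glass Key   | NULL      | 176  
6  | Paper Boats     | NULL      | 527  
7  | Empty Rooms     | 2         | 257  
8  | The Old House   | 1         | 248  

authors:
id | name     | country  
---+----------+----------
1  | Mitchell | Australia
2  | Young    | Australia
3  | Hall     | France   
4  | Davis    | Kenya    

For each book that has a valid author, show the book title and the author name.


INNER JOIN keeps only books rows whose author_id matches an id in authors. Walk through each book:
  - book 1 (Midnight Sun): author_id=1 -> matches Mitchell
  - book 2 (Broken Clocks): author_id=3 -> matches Hall
  - book 3 (Quiet Streets): author_id=4 -> matches Davis
  - book 4 (Northern Lights): author_id=1 -> matches Mitchell
  - book 5 (The Glass Key): author_id=NULL, no match -> dropped
  - book 6 (Paper Boats): author_id=NULL, no match -> dropped
  - book 7 (Empty Rooms): author_id=2 -> matches Young
  - book 8 (The Old House): author_id=1 -> matches Mitchell
So 2 of 8 rows are dropped.

SQL:
SELECT a.title, b.name AS author
FROM books a
INNER JOIN authors b ON a.author_id = b.id

Result:
title           | author  
----------------+---------
Midnight Sun    | Mitchell
Broken Clocks   | Hall    
Quiet Streets   | Davis   
Northern Lights | Mitchell
Empty Rooms     | Young   
The Old House   | Mitchell


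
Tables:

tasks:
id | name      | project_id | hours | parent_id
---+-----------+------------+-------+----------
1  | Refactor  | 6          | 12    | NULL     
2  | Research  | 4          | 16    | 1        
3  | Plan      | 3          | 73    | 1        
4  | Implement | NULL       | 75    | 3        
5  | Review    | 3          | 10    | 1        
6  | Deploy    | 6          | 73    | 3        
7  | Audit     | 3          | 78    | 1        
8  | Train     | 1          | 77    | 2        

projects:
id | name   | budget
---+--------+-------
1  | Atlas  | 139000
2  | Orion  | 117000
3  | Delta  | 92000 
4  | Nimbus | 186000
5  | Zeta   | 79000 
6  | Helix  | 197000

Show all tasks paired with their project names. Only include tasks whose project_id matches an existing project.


INNER JOIN keeps only tasks rows whose project_id matches an id in projects. Walk through each task:
  - task 1 (Refactor): project_id=6 -> matches Helix
  - task 2 (Research): project_id=4 -> matches Nimbus
  - task 3 (Plan): project_id=3 -> matches Delta
  - task 4 (Implement): project_id=NULL, no match -> dropped
  - task 5 (Review): project_id=3 -> matches Delta
  - task 6 (Deploy): project_id=6 -> matches Helix
  - task 7 (Audit): project_id=3 -> matches Delta
  - task 8 (Train): project_id=1 -> matches Atlas
So 1 of 8 rows is dropped.

SQL:
SELECT a.name, b.name AS project
FROM tasks a
INNER JOIN projects b ON a.project_id = b.id

Result:
name     | project
---------+--------
Refactor | Helix  
Research | Nimbus 
Plan     | Delta  
Review   | Delta  
Deploy   | Helix  
Audit    | Delta  
Train    | Atlas  


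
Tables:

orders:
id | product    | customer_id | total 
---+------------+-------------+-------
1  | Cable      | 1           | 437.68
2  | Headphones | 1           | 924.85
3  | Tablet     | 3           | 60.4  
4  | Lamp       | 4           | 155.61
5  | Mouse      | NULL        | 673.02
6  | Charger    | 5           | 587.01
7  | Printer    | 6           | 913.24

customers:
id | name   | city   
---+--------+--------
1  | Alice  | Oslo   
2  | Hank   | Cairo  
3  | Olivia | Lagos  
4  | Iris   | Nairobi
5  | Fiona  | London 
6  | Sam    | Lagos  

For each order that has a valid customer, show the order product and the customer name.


INNER JOIN keeps only orders rows whose customer_id matches an id in customers. Walk through each order:
  - order 1 (Cable): customer_id=1 -> matches Alice
  - order 2 (Headphones): customer_id=1 -> matches Alice
  - order 3 (Tablet): customer_id=3 -> matches Olivia
  - order 4 (Lamp): customer_id=4 -> matches Iris
  - order 5 (Mouse): customer_id=NULL, no match -> dropped
  - order 6 (Charger): customer_id=5 -> matches Fiona
  - order 7 (Printer): customer_id=6 -> matches Sam
So 1 of 7 rows is dropped.

SQL:
SELECT a.product, b.name AS customer
FROM orders a
INNER JOIN customers b ON a.customer_id = b.id

Result:
product    | customer
-----------+---------
Cable      | Alice   
Headphones | Alice   
Tablet     | Olivia  
Lamp       | Iris    
Charger    | Fiona   
Printer    | Sam     


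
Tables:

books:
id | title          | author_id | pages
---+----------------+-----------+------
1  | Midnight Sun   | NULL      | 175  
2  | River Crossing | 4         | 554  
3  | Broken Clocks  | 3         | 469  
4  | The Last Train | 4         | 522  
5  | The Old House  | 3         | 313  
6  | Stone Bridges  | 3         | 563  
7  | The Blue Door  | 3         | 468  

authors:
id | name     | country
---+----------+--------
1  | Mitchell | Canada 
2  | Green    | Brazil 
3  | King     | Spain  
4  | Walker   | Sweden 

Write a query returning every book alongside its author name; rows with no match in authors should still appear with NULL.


LEFT JOIN keeps every row from books (the left table); where author_id has no match in authors, the author columns become NULL. Walk through each book:
  - book 1 (Midnight Sun): author_id=NULL, no match -> kept with NULL
  - book 2 (River Crossing): author_id=4 -> matches Walker
  - book 3 (Broken Clocks): author_id=3 -> matches King
  - book 4 (The Last Train): author_id=4 -> matches Walker
  - book 5 (The Old House): author_id=3 -> matches King
  - book 6 (Stone Bridges): author_id=3 -> matches King
  - book 7 (The Blue Door): author_id=3 -> matches King
All 7 rows appear; 1 has NULL author.

SQL:
SELECT a.title, b.name AS author
FROM books a
LEFT JOIN authors b ON a.author_id = b.id

Result:
title          | author
---------------+-------
Midnight Sun   | NULL  
River Crossing | Walker
Broken Clocks  | King  
The Last Train | Walker
The Old House  | King  
Stone Bridges  | King  
The Blue Door  | King  


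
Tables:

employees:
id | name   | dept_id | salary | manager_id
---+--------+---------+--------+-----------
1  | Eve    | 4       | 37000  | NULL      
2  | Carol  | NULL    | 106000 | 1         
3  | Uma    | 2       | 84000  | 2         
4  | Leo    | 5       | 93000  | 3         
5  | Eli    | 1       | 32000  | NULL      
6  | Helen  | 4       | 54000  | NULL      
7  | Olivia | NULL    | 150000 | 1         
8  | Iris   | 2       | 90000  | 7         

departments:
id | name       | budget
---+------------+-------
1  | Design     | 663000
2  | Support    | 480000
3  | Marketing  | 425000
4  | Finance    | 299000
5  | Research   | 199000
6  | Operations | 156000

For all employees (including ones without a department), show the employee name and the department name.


LEFT JOIN keeps every row from employees (the left table); where dept_id has no match in departments, the department columns become NULL. Walk through each employee:
  - employee 1 (Eve): dept_id=4 -> matches Finance
  - employee 2 (Carol): dept_id=NULL, no match -> kept with NULL
  - employee 3 (Uma): dept_id=2 -> matches Support
  - employee 4 (Leo): dept_id=5 -> matches Research
  - employee 5 (Eli): dept_id=1 -> matches Design
  - employee 6 (Helen): dept_id=4 -> matches Finance
  - employee 7 (Olivia): dept_id=NULL, no match -> kept with NULL
  - employee 8 (Iris): dept_id=2 -> matches Support
All 8 rows appear; 2 have NULL department.

SQL:
SELECT a.name, b.name AS department
FROM employees a
LEFT JOIN departments b ON a.dept_id = b.id

Result:
name   | department
-------+-----------
Eve    | Finance   
Carol  | NULL      
Uma    | Support   
Leo    | Research  
Eli    | Design    
Helen  | Finance   
Olivia | NULL      
Iris   | Support   
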